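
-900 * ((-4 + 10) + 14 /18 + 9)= -14200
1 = 1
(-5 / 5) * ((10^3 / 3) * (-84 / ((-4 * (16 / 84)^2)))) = -385875 / 2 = -192937.50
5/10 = 1/2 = 0.50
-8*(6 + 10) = -128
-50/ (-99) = 50/ 99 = 0.51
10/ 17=0.59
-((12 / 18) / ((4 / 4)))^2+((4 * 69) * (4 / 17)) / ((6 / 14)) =23116 / 153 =151.08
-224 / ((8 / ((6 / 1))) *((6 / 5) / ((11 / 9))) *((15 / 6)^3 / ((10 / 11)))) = -448 / 45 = -9.96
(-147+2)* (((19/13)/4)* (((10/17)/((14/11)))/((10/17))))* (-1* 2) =30305/364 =83.26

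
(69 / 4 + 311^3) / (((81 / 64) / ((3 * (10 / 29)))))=19251358880 / 783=24586665.24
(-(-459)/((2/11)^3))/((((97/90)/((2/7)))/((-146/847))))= -3489.58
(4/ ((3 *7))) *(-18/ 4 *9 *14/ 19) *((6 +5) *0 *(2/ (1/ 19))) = 0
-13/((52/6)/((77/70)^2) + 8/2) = -4719/4052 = -1.16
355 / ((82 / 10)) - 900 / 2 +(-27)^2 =13214 / 41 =322.29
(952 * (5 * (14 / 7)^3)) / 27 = 38080 / 27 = 1410.37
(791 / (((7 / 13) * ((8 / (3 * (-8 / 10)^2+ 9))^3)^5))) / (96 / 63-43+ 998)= 107567430878282241135345476642434614196593 / 658210816000000000000000000000000000000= 163.42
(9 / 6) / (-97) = -3 / 194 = -0.02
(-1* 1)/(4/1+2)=-1/6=-0.17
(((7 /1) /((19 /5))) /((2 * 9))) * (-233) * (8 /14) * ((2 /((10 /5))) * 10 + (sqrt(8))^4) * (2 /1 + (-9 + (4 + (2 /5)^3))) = 12655628 /4275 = 2960.38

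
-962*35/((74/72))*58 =-1900080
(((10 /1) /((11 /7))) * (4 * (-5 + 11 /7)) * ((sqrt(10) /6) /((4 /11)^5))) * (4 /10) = -14641 * sqrt(10) /16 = -2893.68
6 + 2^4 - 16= 6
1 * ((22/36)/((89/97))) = 1067/1602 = 0.67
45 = 45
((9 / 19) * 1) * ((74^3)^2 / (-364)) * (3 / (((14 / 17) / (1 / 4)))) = -2355336843462 / 12103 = -194607687.64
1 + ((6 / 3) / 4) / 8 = 1.06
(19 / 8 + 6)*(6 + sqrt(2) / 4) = 67*sqrt(2) / 32 + 201 / 4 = 53.21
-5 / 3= -1.67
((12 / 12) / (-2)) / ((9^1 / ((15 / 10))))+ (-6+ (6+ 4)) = 47 / 12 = 3.92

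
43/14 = 3.07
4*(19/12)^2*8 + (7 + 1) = 794/9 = 88.22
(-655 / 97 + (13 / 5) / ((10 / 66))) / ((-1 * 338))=-12619 / 409825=-0.03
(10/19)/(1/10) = 5.26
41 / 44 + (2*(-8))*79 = -55575 / 44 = -1263.07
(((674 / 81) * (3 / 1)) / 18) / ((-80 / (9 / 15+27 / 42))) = -9773 / 453600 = -0.02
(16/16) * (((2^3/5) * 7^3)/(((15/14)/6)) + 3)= 76907/25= 3076.28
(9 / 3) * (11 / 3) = 11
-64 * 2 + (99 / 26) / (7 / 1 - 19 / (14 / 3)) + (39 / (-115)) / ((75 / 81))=-127.07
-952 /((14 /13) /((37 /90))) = -16354 /45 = -363.42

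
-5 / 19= -0.26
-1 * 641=-641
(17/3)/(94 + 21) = 17/345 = 0.05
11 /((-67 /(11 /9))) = -121 /603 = -0.20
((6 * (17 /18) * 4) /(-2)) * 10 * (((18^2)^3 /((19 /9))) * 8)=-277539747840 /19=-14607355149.47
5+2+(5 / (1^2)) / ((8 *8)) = 7.08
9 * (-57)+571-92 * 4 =-310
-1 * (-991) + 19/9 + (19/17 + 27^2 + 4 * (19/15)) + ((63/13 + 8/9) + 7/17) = 5749676/3315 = 1734.44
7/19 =0.37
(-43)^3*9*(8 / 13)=-5724504 / 13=-440346.46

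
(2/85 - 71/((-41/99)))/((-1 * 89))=-597547/310165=-1.93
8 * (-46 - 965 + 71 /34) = -137212 /17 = -8071.29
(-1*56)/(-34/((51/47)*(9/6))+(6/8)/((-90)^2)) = 604800/225599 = 2.68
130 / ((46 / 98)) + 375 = 651.96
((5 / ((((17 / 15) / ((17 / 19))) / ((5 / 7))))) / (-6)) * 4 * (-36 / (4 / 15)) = 253.76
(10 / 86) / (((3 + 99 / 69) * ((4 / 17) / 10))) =575 / 516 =1.11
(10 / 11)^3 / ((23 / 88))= 8000 / 2783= 2.87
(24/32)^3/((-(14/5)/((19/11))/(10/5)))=-2565/4928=-0.52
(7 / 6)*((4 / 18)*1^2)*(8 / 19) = 56 / 513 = 0.11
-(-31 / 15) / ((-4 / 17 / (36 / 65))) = -1581 / 325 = -4.86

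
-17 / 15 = -1.13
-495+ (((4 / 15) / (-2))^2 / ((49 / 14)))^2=-495.00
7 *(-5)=-35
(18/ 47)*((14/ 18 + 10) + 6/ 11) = 2242/ 517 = 4.34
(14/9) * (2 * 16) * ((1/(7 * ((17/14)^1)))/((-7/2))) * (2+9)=-2816/153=-18.41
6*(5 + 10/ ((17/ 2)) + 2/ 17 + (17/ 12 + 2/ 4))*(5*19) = 159125/ 34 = 4680.15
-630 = -630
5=5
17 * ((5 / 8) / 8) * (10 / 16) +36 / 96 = 617 / 512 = 1.21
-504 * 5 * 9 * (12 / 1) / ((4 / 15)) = -1020600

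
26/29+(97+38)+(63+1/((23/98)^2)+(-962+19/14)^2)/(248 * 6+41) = 3399834521421/4597452244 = 739.50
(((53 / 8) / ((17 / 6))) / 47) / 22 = 159 / 70312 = 0.00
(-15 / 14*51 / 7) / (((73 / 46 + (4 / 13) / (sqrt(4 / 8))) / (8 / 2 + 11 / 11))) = -1085347575 / 40811561 + 210436200*sqrt(2) / 40811561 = -19.30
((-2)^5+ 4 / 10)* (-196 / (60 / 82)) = 634844 / 75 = 8464.59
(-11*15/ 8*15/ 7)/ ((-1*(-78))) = -825/ 1456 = -0.57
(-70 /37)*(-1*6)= 420 /37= 11.35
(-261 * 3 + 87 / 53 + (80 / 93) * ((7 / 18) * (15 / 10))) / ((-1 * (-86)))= -5773264 / 635841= -9.08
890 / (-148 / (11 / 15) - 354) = -4895 / 3057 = -1.60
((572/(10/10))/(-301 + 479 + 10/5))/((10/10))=3.18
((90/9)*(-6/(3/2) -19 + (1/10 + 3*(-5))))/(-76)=379/76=4.99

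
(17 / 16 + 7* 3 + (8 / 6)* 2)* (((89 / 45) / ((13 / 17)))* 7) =12571517 / 28080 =447.70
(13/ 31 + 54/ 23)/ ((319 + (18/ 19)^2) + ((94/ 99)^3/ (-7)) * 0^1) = 712253/ 82339379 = 0.01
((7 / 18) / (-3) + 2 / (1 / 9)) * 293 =282745 / 54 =5236.02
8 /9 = 0.89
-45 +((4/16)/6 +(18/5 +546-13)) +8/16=59057/120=492.14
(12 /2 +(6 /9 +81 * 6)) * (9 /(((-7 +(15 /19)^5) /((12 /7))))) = -65874137796 /58006613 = -1135.63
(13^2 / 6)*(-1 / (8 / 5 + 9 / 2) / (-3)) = 845 / 549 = 1.54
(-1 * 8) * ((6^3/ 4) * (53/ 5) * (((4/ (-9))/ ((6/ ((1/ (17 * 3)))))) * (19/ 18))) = 16112/ 2295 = 7.02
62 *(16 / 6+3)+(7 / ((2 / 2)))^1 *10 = 1264 / 3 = 421.33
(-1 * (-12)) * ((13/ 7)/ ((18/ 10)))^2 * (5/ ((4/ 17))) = 271.45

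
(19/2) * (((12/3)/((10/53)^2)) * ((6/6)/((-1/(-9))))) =480339/50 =9606.78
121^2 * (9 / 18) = 7320.50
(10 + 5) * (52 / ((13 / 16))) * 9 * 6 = 51840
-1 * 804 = -804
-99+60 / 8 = -183 / 2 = -91.50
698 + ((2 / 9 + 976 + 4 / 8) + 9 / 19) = 572917 / 342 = 1675.20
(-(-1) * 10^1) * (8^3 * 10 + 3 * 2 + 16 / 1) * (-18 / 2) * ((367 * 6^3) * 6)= -220112976960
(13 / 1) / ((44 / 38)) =247 / 22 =11.23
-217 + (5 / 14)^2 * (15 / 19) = -807733 / 3724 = -216.90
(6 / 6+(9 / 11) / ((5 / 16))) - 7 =-186 / 55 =-3.38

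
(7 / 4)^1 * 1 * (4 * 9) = 63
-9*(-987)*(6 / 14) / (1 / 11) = 41877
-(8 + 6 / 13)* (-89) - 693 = 781 / 13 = 60.08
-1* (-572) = 572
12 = 12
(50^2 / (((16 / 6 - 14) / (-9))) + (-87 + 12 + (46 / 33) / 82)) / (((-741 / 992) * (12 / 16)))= -174350213888 / 51131223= -3409.86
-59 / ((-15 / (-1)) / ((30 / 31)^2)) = -3540 / 961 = -3.68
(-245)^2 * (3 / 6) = 60025 / 2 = 30012.50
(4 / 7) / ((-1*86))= -0.01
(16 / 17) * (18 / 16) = 18 / 17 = 1.06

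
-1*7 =-7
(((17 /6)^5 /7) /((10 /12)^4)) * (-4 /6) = -1419857 /39375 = -36.06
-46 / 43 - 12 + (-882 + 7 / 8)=-307603 / 344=-894.19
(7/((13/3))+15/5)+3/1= 99/13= 7.62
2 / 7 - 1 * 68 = -474 / 7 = -67.71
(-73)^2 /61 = 5329 /61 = 87.36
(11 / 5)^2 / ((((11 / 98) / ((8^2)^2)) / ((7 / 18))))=15454208 / 225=68685.37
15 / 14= 1.07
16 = 16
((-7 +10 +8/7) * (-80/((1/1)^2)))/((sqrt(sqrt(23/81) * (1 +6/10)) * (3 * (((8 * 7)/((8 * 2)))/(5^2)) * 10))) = -2900 * sqrt(10) * 23^(3/4)/1127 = -85.46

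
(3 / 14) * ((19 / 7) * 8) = 228 / 49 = 4.65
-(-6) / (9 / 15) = 10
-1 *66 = -66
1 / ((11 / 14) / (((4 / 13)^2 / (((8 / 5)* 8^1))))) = 35 / 3718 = 0.01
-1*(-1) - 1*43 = -42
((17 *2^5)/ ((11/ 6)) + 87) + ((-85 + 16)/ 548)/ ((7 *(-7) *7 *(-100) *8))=634716834441/ 1654083200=383.73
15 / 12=5 / 4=1.25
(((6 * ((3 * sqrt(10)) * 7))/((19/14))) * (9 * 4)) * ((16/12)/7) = 12096 * sqrt(10)/19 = 2013.21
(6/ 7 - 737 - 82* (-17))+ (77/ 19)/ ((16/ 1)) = 1400459/ 2128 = 658.11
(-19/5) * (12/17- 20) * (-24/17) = -149568/1445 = -103.51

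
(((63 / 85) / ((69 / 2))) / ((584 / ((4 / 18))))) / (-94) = -7 / 80491260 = -0.00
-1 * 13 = -13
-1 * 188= -188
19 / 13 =1.46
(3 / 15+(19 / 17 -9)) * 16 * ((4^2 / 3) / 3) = -167168 / 765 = -218.52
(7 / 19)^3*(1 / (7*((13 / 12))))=588 / 89167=0.01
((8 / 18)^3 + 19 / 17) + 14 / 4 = 116629 / 24786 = 4.71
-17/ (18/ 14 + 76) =-119/ 541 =-0.22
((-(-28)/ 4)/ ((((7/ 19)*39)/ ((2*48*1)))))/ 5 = 608/ 65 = 9.35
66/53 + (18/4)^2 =4557/212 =21.50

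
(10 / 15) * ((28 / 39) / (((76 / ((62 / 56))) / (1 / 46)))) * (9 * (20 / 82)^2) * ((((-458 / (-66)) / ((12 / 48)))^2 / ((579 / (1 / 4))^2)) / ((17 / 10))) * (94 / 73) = 38203268500 / 4326625359089654049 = 0.00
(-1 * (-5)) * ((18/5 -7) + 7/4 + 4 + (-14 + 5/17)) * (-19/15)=24453/340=71.92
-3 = -3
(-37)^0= 1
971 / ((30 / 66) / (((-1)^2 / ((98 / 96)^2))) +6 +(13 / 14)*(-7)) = -36895.09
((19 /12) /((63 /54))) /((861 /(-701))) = -13319 /12054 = -1.10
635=635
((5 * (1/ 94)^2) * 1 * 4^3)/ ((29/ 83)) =6640/ 64061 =0.10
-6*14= -84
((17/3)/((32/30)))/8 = 85/128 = 0.66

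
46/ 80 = 23/ 40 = 0.58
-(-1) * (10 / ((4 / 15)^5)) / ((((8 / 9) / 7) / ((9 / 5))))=430565625 / 4096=105118.56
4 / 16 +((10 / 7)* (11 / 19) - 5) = -2087 / 532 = -3.92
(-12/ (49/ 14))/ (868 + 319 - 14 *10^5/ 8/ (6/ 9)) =0.00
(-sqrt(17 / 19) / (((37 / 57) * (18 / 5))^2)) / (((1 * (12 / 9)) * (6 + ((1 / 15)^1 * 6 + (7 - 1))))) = -2375 * sqrt(323) / 4074144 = -0.01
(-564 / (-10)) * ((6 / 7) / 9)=188 / 35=5.37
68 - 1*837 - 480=-1249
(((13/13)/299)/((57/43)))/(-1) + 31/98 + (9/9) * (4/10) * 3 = 12641879/8351070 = 1.51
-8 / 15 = -0.53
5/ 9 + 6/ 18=8/ 9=0.89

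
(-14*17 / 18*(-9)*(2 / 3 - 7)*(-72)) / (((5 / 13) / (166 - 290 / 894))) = 17414059208 / 745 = 23374576.12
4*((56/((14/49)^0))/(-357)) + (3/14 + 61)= 43259/714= 60.59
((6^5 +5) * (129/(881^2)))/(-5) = -0.26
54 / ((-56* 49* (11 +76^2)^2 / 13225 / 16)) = -0.00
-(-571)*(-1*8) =-4568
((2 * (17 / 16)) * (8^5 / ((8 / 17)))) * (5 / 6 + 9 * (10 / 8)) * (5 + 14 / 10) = 11442858.67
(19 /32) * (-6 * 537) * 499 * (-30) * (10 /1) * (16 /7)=4582167300 /7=654595328.57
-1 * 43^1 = -43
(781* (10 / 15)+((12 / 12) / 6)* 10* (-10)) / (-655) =-504 / 655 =-0.77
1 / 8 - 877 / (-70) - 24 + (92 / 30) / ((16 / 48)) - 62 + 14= -14041 / 280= -50.15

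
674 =674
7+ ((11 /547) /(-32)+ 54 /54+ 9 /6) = 166277 /17504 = 9.50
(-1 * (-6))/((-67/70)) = -420/67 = -6.27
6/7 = 0.86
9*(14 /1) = 126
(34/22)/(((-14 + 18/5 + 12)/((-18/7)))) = -765/308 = -2.48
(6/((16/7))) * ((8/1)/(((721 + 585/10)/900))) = 37800/1559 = 24.25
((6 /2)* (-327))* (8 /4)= -1962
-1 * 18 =-18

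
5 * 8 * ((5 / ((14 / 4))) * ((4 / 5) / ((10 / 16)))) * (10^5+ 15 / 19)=7314343.46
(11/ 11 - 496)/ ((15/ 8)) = -264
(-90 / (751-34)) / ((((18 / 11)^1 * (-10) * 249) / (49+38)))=319 / 119022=0.00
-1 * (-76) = 76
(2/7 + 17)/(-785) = -121/5495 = -0.02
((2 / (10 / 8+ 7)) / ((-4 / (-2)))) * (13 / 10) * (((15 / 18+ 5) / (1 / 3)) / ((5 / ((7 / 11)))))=637 / 1815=0.35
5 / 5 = 1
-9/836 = -0.01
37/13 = 2.85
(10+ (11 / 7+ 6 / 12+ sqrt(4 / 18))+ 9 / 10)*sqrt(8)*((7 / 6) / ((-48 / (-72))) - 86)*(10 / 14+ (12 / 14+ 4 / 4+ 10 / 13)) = -23255696*sqrt(2) / 3185 - 102448 / 273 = -10701.33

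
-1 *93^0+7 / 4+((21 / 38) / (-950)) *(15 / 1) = 1338 / 1805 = 0.74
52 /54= 26 /27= 0.96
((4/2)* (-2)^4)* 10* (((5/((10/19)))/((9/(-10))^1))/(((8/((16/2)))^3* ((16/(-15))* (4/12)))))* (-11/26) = -52250/13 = -4019.23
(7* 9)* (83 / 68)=5229 / 68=76.90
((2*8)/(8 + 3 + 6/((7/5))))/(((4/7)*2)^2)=343/428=0.80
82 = 82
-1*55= -55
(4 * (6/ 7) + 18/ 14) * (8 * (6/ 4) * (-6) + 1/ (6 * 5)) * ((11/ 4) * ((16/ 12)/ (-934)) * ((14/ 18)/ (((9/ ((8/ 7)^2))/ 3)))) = 4179824/ 9267615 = 0.45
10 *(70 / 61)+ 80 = 5580 / 61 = 91.48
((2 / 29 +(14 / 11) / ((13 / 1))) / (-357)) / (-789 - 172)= 692 / 1422740319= 0.00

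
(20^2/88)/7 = 50/77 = 0.65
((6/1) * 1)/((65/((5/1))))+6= 84/13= 6.46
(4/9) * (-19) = -76/9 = -8.44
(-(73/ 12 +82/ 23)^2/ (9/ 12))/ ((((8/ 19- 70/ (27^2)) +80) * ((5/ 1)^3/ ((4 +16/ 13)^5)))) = -38892454575659136/ 803406902978875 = -48.41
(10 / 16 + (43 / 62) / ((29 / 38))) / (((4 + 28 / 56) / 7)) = 25739 / 10788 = 2.39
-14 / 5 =-2.80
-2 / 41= -0.05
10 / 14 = 5 / 7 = 0.71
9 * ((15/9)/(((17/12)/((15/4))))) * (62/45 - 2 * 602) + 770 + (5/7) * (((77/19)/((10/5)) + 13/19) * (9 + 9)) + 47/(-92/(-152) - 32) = -126635792631/2697373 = -46947.82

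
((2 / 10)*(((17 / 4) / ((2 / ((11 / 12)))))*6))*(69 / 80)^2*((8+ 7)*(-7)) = -18696447 / 102400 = -182.58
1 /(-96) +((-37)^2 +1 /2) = 131471 /96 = 1369.49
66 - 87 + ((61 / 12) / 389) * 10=-48709 / 2334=-20.87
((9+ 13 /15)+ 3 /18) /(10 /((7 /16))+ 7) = 2107 /6270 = 0.34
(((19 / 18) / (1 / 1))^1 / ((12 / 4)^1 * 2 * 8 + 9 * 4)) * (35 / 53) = 95 / 11448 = 0.01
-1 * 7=-7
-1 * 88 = -88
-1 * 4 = -4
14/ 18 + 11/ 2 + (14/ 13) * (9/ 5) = 9613/ 1170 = 8.22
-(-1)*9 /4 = 9 /4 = 2.25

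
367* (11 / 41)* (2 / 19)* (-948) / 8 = -956769 / 779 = -1228.20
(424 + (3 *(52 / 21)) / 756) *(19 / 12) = 10658335 / 15876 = 671.35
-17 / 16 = -1.06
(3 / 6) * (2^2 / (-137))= -2 / 137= -0.01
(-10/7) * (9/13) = -90/91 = -0.99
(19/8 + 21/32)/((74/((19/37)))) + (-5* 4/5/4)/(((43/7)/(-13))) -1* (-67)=260474001/3767488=69.14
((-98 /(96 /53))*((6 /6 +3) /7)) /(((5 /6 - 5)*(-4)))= -371 /200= -1.86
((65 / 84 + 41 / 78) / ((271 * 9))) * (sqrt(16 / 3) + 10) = 473 * sqrt(3) / 665847 + 2365 / 443898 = 0.01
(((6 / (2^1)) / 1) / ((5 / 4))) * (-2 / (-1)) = 24 / 5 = 4.80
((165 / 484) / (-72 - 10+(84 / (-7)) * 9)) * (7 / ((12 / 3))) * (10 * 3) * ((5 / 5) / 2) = -315 / 6688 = -0.05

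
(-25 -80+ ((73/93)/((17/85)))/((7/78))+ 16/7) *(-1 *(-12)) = -153588/217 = -707.78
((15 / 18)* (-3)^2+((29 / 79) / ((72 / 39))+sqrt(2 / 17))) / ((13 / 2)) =2* sqrt(34) / 221+14597 / 12324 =1.24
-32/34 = -16/17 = -0.94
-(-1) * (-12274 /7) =-12274 /7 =-1753.43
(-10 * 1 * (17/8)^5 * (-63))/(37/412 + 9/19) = 875277946935/18067456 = 48445.00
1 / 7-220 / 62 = -739 / 217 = -3.41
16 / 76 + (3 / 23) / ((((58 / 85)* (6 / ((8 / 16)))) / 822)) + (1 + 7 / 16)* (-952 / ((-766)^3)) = 151564607976477 / 11391888863216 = 13.30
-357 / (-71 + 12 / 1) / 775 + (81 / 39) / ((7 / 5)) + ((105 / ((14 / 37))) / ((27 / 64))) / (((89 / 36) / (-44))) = -4334850794782 / 370326775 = -11705.47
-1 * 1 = -1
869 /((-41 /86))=-74734 /41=-1822.78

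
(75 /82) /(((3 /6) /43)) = 3225 /41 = 78.66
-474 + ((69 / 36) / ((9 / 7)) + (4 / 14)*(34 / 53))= -18925157 / 40068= -472.33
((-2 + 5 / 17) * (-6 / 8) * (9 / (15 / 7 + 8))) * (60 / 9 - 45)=-210105 / 4828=-43.52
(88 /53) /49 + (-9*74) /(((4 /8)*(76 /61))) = -52751189 /49343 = -1069.07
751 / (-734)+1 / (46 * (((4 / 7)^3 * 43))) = -47409415 / 46459264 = -1.02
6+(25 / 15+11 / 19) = 470 / 57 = 8.25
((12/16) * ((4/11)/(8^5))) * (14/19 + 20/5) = 135/3424256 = 0.00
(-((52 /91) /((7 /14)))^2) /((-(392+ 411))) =64 /39347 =0.00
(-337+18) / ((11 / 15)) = -435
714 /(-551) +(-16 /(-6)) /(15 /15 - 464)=-1.30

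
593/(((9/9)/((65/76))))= 38545/76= 507.17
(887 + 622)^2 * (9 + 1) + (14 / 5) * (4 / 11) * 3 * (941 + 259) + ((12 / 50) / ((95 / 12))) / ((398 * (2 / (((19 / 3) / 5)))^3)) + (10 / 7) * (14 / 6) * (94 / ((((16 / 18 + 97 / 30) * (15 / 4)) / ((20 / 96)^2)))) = 2600941633052483299 / 114204234375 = 22774476.33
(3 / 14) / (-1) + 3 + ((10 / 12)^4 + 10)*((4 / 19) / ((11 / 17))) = 14053 / 2268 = 6.20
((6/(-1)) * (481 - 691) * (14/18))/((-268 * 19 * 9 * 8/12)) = -245/7638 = -0.03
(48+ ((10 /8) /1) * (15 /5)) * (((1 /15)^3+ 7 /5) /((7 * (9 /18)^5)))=869584 /2625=331.27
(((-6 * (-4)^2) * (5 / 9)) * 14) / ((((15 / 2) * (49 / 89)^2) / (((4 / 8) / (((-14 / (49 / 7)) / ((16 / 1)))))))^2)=-2311.53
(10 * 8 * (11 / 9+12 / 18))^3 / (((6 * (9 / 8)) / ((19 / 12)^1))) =47793664000 / 59049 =809389.90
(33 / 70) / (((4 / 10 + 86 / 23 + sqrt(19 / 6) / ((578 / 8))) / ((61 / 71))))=197213877729 / 2015319099124 - 1538747265* sqrt(114) / 28214467387736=0.10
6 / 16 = 3 / 8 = 0.38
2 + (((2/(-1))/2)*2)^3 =-6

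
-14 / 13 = -1.08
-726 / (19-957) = 363 / 469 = 0.77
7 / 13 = 0.54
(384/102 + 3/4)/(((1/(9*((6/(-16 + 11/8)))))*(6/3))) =-1842/221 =-8.33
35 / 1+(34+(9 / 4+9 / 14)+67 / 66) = 67367 / 924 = 72.91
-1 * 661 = -661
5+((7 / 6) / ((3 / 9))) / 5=57 / 10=5.70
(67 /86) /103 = 67 /8858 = 0.01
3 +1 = 4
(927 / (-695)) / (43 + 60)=-9 / 695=-0.01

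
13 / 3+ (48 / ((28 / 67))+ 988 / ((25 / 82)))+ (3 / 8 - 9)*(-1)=14147513 / 4200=3368.46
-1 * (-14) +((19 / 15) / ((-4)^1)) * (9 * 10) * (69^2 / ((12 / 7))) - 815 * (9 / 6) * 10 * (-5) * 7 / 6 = -62601 / 8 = -7825.12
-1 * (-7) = 7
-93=-93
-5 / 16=-0.31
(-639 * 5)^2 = 10208025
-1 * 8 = -8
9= 9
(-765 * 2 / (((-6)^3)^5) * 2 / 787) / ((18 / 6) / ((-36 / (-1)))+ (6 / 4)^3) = 85 / 35547399742464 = 0.00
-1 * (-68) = 68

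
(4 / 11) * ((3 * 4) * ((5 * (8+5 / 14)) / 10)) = 1404 / 77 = 18.23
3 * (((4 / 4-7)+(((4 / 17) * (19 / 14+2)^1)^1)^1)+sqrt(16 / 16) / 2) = -3363 / 238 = -14.13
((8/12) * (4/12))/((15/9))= 2/15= 0.13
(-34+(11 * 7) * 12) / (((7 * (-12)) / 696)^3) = -173649680 / 343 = -506267.29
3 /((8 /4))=1.50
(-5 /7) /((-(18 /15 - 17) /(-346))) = 8650 /553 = 15.64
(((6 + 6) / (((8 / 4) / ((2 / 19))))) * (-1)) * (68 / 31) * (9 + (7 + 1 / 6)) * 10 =-131920 / 589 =-223.97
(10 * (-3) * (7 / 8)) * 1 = -105 / 4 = -26.25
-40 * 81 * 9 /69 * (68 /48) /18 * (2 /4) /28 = -765 /1288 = -0.59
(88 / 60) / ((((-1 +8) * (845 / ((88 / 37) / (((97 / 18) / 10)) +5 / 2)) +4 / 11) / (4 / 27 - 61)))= -394623955 / 3784604067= -0.10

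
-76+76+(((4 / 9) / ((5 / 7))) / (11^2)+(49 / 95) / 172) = 28973 / 3558852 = 0.01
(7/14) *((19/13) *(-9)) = -171/26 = -6.58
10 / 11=0.91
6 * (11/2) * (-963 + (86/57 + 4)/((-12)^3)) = -521685791/16416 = -31779.11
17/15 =1.13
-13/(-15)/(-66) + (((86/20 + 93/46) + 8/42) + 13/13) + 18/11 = 1456099/159390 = 9.14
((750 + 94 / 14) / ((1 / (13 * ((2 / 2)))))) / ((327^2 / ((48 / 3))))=1101776 / 748503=1.47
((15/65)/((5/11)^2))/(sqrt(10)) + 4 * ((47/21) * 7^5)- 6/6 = 363 * sqrt(10)/3250 + 451385/3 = 150462.02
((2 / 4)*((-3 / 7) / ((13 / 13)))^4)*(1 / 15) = 27 / 24010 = 0.00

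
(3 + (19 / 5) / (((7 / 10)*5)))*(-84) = -1716 / 5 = -343.20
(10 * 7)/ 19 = 70/ 19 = 3.68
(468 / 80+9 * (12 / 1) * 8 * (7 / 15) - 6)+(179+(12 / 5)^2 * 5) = 12217 / 20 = 610.85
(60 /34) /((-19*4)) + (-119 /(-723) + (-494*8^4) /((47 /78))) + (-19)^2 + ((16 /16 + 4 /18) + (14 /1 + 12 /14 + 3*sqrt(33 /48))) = -1547828434906121 /460986246 + 3*sqrt(11) /4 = -3357643.10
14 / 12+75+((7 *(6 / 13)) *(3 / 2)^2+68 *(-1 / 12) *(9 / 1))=1265 / 39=32.44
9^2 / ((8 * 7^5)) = 81 / 134456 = 0.00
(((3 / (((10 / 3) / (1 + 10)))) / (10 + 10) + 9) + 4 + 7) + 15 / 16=8573 / 400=21.43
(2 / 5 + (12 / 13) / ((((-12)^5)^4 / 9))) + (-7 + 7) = 922942220404021788677 / 2307355551010054471680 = 0.40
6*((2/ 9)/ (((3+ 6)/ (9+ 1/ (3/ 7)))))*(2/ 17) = 16/ 81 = 0.20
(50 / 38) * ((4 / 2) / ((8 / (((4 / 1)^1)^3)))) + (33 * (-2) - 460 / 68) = -16703 / 323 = -51.71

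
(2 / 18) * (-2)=-0.22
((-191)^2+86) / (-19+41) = 36567 / 22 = 1662.14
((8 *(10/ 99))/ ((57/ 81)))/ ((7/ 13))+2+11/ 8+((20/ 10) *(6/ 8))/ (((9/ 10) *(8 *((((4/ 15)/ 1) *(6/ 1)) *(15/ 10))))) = 2357171/ 421344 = 5.59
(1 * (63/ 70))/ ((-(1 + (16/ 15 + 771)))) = -27/ 23192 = -0.00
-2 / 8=-1 / 4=-0.25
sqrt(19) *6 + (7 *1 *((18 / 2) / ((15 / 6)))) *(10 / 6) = 68.15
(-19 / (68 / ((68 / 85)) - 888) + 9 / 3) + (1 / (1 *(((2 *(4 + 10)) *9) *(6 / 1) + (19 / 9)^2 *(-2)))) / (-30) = 2956068319 / 977652500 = 3.02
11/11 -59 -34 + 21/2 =-163/2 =-81.50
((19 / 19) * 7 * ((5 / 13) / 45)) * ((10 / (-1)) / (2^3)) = -0.07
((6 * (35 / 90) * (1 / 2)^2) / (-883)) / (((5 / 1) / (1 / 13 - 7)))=21 / 22958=0.00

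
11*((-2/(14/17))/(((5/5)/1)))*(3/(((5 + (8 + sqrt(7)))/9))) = -2431/42 + 187*sqrt(7)/42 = -46.10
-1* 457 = -457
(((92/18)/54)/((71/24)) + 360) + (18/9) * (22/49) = 101709700/281799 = 360.93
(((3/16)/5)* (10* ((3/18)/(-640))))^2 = 1/104857600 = 0.00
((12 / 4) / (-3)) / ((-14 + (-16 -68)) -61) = 1 / 159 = 0.01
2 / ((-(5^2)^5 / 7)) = -14 / 9765625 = -0.00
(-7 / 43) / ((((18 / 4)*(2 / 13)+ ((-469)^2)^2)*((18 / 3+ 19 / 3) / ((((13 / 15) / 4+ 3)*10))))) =-17563 / 2001404622386324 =-0.00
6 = 6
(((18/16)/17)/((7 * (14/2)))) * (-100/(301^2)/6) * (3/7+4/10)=-435/2113177724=-0.00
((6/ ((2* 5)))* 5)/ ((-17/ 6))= -18/ 17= -1.06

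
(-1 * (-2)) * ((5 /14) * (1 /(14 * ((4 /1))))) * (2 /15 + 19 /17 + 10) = 2869 /19992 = 0.14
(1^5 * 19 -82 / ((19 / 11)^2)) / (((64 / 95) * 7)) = -15315 / 8512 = -1.80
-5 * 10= -50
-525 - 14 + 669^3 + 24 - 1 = 299417793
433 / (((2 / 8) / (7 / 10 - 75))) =-643438 / 5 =-128687.60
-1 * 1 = -1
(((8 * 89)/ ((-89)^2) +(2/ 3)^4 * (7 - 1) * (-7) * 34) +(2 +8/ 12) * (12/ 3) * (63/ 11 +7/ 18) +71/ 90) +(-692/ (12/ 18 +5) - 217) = -2494285571/ 4493610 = -555.07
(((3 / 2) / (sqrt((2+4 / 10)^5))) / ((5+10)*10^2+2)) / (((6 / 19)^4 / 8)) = 3258025*sqrt(15) / 140154624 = 0.09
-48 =-48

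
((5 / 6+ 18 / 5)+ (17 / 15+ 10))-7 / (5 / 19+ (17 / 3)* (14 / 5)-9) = 444547 / 30480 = 14.58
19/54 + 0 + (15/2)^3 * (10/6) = 151951/216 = 703.48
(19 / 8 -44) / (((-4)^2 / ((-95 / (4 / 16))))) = 31635 / 32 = 988.59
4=4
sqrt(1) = 1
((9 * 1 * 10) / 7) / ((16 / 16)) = 90 / 7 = 12.86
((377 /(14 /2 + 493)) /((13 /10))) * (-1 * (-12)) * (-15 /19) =-522 /95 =-5.49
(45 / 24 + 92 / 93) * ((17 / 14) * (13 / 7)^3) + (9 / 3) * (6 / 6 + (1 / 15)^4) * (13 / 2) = 839584750199 / 20096370000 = 41.78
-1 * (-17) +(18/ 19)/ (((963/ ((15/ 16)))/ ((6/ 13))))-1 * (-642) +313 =102755997/ 105716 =972.00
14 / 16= 7 / 8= 0.88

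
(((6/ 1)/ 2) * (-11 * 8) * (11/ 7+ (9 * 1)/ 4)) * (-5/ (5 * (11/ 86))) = 7887.43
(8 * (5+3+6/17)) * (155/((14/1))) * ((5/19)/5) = 88040/2261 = 38.94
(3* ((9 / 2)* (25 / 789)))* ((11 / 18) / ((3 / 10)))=0.87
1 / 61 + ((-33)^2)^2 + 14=72342036 / 61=1185935.02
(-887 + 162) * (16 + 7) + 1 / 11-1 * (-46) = -182918 / 11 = -16628.91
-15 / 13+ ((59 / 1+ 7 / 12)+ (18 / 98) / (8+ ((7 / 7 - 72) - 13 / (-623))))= 312916003 / 5355714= 58.43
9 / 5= 1.80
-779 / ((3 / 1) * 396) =-0.66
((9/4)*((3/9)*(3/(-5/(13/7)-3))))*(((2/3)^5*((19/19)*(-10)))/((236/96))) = 4160/19647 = 0.21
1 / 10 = 0.10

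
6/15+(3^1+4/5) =21/5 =4.20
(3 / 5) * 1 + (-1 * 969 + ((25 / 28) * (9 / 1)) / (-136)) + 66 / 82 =-755389581 / 780640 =-967.65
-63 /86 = -0.73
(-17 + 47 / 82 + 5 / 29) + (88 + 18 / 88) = 3764143 / 52316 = 71.95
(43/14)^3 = 28.97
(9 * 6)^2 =2916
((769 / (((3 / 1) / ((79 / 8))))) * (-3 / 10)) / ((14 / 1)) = -60751 / 1120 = -54.24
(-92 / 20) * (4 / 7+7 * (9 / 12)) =-26.78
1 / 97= 0.01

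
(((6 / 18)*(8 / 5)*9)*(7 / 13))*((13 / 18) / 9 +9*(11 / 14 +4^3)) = 2645176 / 1755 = 1507.22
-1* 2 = -2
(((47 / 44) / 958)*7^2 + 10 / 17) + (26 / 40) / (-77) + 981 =24619823407 / 25080440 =981.63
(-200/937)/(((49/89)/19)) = -338200/45913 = -7.37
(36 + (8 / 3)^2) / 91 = 388 / 819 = 0.47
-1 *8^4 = -4096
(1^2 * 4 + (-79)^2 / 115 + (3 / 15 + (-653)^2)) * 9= 441393831 / 115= 3838207.23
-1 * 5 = -5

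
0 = 0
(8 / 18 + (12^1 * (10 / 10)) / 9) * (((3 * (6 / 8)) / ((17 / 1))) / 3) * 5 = 20 / 51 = 0.39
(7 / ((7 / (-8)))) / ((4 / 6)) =-12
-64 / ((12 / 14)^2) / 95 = -784 / 855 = -0.92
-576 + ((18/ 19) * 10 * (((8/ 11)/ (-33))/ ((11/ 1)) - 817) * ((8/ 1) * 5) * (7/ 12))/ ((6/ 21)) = -15999782564/ 25289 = -632677.55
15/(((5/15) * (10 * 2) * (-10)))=-0.22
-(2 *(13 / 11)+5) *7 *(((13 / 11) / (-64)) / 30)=2457 / 77440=0.03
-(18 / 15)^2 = -36 / 25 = -1.44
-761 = -761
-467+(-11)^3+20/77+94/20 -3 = -1382951/770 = -1796.04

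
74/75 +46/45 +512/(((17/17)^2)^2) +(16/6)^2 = 13028/25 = 521.12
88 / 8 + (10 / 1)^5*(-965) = -96499989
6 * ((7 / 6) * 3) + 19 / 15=22.27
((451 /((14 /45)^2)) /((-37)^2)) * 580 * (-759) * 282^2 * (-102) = 815285532988971000 /67081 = 12153747454405.44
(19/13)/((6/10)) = 95/39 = 2.44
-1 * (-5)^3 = 125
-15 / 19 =-0.79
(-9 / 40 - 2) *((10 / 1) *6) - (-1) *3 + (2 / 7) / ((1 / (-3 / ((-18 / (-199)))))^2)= 11579 / 63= 183.79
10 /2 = 5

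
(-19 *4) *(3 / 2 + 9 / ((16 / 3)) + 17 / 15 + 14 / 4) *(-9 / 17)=106989 / 340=314.67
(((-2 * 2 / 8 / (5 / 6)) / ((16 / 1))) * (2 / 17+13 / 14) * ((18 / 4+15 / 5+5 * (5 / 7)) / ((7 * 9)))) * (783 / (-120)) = 671553 / 14927360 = 0.04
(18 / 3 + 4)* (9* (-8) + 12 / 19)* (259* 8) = -28096320 / 19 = -1478753.68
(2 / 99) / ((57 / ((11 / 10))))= 1 / 2565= 0.00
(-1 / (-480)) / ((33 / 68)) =17 / 3960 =0.00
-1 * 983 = -983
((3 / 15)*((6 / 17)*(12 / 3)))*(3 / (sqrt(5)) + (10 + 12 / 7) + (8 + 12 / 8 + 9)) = 72*sqrt(5) / 425 + 5076 / 595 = 8.91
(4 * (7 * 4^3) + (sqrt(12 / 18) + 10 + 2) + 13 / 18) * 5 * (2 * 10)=100 * sqrt(6) / 3 + 1624250 / 9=180553.87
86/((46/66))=2838/23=123.39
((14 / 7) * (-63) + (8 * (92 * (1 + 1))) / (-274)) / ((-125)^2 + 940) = -17998 / 2269405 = -0.01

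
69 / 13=5.31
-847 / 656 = -1.29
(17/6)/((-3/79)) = -1343/18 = -74.61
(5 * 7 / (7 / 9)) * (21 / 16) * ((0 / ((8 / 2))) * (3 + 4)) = 0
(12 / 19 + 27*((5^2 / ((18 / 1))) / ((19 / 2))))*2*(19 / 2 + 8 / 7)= 12963 / 133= 97.47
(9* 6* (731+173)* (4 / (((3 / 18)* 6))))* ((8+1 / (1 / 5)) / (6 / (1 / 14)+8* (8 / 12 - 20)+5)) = -7615296 / 197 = -38656.32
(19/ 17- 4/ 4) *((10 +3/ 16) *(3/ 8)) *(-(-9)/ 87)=1467/ 31552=0.05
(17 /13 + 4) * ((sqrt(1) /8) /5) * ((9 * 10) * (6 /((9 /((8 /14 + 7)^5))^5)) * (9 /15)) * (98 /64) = 294187744123041947196884199128395913277595939 /27666519311140996712811840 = 10633348590567944898.77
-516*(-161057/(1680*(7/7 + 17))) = 6925451/2520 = 2748.19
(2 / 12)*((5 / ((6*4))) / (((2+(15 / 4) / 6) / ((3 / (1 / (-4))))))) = -10 / 63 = -0.16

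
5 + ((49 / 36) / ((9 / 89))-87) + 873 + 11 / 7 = 806.03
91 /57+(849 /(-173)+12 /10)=-104084 /49305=-2.11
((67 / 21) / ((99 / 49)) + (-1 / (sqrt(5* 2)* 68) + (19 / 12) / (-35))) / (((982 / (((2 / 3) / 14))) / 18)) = 63779 / 47636820- 3* sqrt(10) / 2337160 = 0.00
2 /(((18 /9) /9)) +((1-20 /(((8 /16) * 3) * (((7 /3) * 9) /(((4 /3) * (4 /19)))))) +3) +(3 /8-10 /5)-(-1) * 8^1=551485 /28728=19.20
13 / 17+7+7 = 14.76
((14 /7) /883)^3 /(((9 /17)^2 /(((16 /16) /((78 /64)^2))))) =2367488 /84819624143787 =0.00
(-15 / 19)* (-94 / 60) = 47 / 38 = 1.24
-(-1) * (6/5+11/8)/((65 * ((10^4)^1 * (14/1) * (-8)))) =-0.00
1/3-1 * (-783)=2350/3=783.33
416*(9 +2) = 4576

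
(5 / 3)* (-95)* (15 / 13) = -182.69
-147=-147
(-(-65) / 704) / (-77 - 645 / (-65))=-845 / 613888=-0.00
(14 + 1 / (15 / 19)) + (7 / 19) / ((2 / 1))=8807 / 570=15.45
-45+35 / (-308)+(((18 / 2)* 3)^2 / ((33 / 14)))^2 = 46272581 / 484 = 95604.51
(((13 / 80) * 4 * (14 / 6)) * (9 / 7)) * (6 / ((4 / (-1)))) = -2.92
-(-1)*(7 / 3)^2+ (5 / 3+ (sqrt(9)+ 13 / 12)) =403 / 36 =11.19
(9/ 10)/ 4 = 9/ 40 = 0.22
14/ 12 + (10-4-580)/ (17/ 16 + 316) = -2177/ 3382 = -0.64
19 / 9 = 2.11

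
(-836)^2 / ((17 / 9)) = 6290064 / 17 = 370003.76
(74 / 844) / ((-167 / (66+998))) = -19684 / 35237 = -0.56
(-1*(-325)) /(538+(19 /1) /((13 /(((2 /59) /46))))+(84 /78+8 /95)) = 544665875 /903579253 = 0.60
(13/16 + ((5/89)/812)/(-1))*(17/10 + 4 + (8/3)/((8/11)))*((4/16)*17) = 1121883227/34688640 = 32.34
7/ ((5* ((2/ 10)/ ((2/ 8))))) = 7/ 4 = 1.75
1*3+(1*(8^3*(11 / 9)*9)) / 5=5647 / 5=1129.40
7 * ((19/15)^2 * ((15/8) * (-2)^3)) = -2527/15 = -168.47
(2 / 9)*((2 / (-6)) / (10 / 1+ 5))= -2 / 405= -0.00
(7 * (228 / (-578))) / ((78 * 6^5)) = -133 / 29214432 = -0.00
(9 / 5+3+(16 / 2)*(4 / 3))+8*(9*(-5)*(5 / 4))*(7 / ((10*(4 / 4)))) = -4493 / 15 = -299.53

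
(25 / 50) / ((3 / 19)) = 19 / 6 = 3.17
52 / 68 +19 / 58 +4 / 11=15791 / 10846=1.46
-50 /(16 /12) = -75 /2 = -37.50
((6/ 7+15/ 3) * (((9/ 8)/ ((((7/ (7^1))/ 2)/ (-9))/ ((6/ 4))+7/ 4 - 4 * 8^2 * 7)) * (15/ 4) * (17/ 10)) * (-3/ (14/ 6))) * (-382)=-873446247/ 75793592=-11.52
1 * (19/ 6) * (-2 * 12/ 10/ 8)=-19/ 20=-0.95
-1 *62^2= -3844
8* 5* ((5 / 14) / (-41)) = -100 / 287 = -0.35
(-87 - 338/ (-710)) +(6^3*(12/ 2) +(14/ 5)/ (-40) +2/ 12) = 25763899/ 21300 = 1209.57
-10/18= -5/9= -0.56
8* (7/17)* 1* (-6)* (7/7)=-336/17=-19.76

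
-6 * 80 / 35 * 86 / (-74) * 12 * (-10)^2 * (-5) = -24768000 / 259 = -95629.34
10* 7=70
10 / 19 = 0.53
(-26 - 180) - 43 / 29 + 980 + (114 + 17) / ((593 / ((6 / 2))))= 13296376 / 17197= 773.18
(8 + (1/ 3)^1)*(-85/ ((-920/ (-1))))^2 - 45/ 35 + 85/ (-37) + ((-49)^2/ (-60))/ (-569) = -257568578929/ 74840888640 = -3.44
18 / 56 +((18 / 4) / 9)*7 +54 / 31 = 4829 / 868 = 5.56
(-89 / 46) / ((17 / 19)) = -1691 / 782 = -2.16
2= 2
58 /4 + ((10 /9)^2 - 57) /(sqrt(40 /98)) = 29 /2 - 31619 * sqrt(5) /810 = -72.79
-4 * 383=-1532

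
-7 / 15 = -0.47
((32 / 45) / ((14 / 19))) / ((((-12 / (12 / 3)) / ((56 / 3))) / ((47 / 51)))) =-114304 / 20655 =-5.53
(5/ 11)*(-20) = -100/ 11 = -9.09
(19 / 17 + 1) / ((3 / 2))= 24 / 17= 1.41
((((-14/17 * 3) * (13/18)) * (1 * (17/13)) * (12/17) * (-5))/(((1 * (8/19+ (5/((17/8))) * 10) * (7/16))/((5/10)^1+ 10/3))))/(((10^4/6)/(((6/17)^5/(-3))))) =-566352/171625214875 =-0.00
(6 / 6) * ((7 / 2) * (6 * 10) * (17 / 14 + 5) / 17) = 1305 / 17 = 76.76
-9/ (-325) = 0.03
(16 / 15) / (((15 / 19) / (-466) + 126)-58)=141664 / 9030855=0.02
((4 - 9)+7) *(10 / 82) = 10 / 41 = 0.24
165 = 165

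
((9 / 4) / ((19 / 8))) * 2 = 36 / 19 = 1.89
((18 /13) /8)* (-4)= -9 /13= -0.69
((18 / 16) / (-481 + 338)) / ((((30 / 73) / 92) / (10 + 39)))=-246813 / 2860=-86.30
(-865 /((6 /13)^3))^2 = 3611539164025 /46656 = 77407818.16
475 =475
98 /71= 1.38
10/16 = 0.62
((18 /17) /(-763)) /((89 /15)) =-0.00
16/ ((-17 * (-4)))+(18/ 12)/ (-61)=437/ 2074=0.21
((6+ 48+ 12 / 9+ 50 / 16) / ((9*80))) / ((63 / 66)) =0.09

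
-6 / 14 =-3 / 7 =-0.43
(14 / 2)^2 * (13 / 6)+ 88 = 1165 / 6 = 194.17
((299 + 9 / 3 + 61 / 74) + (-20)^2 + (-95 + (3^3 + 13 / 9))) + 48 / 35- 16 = 14490433 / 23310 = 621.64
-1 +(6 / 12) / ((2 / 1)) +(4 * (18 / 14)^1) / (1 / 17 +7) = -3 / 140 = -0.02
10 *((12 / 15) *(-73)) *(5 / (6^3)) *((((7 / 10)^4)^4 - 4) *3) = 972524665356139709 / 6000000000000000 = 162.09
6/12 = 1/2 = 0.50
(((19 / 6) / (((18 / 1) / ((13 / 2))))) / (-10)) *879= -72371 / 720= -100.52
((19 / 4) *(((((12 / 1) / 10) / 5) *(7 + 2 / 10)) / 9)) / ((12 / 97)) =1843 / 250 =7.37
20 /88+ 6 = 137 /22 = 6.23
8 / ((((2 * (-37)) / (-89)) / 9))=3204 / 37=86.59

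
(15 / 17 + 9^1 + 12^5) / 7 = 4230312 / 119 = 35548.84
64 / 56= 8 / 7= 1.14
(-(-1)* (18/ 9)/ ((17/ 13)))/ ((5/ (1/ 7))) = 26/ 595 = 0.04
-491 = -491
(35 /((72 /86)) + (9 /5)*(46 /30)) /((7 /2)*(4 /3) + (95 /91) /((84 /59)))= 25549433 /3095775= 8.25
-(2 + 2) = -4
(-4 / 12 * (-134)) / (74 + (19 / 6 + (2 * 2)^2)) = 268 / 559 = 0.48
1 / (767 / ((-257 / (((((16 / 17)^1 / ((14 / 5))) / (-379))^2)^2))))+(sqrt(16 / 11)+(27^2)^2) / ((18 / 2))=-1063353736377125303057 / 1963520000+4 * sqrt(11) / 99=-541554828255.82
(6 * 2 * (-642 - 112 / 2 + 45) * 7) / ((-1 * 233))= 54852 / 233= 235.42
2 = 2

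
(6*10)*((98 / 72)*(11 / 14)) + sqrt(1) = 391 / 6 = 65.17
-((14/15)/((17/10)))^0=-1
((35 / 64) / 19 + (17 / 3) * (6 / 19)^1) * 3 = 6633 / 1216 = 5.45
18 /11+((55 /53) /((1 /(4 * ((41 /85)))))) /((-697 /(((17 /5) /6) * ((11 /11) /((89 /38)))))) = 1.64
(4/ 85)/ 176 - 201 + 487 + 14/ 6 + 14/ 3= 1095821/ 3740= 293.00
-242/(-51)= 242/51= 4.75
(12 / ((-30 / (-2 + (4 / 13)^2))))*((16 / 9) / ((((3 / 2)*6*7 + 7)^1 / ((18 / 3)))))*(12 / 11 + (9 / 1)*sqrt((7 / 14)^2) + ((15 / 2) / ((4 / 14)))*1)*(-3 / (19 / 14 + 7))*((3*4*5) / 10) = -4811968 / 604175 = -7.96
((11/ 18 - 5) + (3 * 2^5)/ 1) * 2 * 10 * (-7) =-115430/ 9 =-12825.56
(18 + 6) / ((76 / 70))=420 / 19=22.11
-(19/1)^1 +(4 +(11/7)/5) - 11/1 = -899/35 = -25.69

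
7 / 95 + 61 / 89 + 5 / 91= 626313 / 769405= 0.81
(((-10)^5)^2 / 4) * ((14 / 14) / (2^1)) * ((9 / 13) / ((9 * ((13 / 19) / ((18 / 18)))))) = 23750000000 / 169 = 140532544.38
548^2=300304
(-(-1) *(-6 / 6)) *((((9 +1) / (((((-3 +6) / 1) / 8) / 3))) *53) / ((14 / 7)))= -2120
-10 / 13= -0.77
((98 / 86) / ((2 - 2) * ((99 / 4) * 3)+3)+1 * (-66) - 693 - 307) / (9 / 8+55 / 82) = -2373080 / 3999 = -593.42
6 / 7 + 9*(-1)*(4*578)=-145650 / 7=-20807.14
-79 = -79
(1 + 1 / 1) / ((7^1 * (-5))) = -2 / 35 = -0.06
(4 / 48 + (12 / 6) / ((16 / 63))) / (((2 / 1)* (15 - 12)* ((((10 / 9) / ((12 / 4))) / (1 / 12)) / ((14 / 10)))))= 1337 / 3200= 0.42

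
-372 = -372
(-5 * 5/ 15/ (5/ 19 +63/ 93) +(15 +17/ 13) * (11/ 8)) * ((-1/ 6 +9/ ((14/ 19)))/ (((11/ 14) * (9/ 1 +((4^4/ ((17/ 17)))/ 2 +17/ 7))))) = 17959067/ 7907796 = 2.27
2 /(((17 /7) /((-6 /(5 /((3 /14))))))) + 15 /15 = 67 /85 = 0.79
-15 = -15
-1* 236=-236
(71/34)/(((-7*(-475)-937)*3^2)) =71/730728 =0.00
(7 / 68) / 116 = 7 / 7888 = 0.00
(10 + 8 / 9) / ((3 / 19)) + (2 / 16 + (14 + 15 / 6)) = 18487 / 216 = 85.59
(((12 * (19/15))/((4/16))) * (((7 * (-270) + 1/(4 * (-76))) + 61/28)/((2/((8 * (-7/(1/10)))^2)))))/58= -8998731840/29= -310301097.93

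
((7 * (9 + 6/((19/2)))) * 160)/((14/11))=161040/19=8475.79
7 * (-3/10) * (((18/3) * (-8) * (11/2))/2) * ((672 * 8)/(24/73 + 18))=90655488/1115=81305.37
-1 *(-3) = 3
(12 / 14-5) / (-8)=29 / 56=0.52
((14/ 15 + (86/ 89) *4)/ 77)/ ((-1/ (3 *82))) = -525292/ 34265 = -15.33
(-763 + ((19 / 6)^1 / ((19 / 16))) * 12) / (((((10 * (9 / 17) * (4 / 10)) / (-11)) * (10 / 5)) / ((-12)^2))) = 273394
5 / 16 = 0.31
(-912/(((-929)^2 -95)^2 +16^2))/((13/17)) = -3876/2420196347309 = -0.00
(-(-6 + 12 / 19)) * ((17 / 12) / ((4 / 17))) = 4913 / 152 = 32.32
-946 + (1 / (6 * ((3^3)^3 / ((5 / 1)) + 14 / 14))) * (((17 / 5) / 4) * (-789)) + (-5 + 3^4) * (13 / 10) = -667209299 / 787520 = -847.23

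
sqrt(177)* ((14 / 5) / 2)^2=49* sqrt(177) / 25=26.08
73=73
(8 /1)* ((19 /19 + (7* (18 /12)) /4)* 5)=145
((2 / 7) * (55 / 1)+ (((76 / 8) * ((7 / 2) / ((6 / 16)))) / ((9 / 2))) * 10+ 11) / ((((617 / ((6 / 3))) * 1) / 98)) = 1184092 / 16659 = 71.08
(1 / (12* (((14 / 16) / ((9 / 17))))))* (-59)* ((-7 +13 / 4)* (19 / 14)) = 50445 / 3332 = 15.14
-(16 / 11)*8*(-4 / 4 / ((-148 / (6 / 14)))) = -96 / 2849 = -0.03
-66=-66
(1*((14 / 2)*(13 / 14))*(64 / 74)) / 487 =208 / 18019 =0.01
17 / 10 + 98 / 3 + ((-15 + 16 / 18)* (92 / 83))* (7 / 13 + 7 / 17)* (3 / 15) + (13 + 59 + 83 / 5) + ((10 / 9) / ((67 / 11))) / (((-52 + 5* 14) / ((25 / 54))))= 1612652967553 / 13438907235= 120.00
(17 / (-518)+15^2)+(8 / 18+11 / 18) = 526859 / 2331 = 226.02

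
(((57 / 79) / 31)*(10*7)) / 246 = 665 / 100409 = 0.01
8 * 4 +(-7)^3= -311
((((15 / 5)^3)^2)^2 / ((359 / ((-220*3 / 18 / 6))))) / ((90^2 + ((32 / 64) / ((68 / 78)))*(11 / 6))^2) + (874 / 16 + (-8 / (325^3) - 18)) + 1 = 4502669111215270784545551 / 119672707924365178375000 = 37.62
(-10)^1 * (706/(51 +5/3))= -10590/79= -134.05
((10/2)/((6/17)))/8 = 85/48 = 1.77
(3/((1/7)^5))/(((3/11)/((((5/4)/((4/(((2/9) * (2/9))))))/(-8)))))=-924385/2592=-356.63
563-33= 530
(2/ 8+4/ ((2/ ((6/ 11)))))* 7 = 413/ 44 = 9.39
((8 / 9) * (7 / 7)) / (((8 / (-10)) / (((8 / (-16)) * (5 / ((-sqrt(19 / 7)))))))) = -25 * sqrt(133) / 171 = -1.69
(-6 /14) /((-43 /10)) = 30 /301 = 0.10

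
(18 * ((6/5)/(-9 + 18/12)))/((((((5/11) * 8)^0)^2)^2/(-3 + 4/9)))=184/25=7.36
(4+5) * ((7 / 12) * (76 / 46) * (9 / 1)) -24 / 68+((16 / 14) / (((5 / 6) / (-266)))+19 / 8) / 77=12559859 / 172040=73.01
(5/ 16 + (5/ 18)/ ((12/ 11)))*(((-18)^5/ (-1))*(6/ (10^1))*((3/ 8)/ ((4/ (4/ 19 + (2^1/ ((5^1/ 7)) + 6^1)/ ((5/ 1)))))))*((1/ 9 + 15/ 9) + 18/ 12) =739746189/ 1900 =389340.10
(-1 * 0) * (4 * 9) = 0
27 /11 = 2.45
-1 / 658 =-0.00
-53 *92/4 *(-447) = 544893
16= 16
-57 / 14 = -4.07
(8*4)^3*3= 98304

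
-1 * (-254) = 254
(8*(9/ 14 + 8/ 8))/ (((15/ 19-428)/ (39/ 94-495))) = 40633134/ 2670493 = 15.22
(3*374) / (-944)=-561 / 472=-1.19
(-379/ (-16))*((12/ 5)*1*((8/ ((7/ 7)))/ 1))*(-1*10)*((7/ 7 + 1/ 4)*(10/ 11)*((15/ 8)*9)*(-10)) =19186875/ 22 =872130.68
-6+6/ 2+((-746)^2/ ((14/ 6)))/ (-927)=-563005/ 2163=-260.29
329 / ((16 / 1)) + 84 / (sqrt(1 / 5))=329 / 16 + 84 * sqrt(5)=208.39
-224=-224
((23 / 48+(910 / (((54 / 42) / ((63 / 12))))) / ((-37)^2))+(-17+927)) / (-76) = -20002589 / 1664704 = -12.02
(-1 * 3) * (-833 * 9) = 22491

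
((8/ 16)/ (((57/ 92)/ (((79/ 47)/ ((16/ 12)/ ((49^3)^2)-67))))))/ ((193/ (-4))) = 201196950753736/ 479491933568145553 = 0.00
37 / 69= 0.54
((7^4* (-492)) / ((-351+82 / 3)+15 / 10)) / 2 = 3543876 / 1933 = 1833.36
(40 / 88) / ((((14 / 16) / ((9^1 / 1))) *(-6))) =-60 / 77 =-0.78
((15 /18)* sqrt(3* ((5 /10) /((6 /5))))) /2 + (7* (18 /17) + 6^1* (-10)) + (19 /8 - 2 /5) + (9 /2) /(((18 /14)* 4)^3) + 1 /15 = -8903305 /176256 + 5* sqrt(5) /24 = -50.05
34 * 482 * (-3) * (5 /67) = -245820 /67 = -3668.96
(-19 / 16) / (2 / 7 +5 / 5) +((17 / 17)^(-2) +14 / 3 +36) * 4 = 23867 / 144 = 165.74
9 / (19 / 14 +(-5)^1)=-42 / 17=-2.47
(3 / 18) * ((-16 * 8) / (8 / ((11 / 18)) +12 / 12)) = -704 / 465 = -1.51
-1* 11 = -11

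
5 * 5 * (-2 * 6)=-300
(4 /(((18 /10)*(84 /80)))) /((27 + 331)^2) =100 /6055749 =0.00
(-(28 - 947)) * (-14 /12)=-6433 /6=-1072.17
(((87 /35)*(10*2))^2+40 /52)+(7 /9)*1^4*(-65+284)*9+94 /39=4007.69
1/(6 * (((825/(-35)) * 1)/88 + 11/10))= 0.20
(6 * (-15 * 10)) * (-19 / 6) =2850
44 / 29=1.52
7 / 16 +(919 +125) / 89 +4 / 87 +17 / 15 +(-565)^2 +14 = 65919224639 / 206480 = 319252.35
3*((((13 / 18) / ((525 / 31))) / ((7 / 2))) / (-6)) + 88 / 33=175997 / 66150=2.66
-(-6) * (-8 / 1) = -48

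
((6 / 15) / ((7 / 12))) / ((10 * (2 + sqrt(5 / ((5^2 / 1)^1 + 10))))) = 8 / 225-4 * sqrt(7) / 1575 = 0.03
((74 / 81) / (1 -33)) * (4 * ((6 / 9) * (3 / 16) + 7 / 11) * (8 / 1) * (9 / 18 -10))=47101 / 7128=6.61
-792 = -792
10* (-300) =-3000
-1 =-1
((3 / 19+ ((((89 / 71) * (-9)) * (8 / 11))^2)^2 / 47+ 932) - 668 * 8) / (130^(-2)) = -24230652767599331251900 / 332242812418253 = -72930555.19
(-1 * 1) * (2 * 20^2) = -800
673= 673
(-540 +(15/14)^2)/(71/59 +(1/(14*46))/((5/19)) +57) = -716597775/77410207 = -9.26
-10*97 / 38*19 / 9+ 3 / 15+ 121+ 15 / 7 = 21878 / 315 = 69.45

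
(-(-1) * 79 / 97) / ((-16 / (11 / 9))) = -869 / 13968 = -0.06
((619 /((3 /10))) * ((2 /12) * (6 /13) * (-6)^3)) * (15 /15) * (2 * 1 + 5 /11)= -12033360 /143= -84149.37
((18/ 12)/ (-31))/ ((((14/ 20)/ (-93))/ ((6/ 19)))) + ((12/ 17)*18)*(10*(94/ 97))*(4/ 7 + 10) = 285919470/ 219317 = 1303.68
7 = 7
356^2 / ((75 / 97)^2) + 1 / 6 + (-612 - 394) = 2373602423 / 11250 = 210986.88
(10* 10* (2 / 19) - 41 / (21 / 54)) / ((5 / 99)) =-1249578 / 665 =-1879.06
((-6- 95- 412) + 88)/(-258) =425/258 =1.65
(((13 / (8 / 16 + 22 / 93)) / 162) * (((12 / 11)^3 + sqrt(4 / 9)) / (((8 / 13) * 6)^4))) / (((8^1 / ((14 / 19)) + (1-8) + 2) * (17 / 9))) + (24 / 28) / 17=1073759470438505 / 21252347280654336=0.05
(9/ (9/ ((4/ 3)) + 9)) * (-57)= -228/ 7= -32.57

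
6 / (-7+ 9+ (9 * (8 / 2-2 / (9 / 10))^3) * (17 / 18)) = 2187 / 18137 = 0.12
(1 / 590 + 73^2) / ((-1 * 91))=-3144111 / 53690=-58.56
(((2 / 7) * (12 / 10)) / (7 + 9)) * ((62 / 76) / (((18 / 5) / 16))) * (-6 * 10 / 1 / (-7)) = 620 / 931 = 0.67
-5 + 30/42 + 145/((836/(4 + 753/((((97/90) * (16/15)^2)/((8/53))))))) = 6009465755/481362112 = 12.48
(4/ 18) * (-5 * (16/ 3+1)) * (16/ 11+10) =-2660/ 33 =-80.61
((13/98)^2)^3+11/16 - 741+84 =-656.31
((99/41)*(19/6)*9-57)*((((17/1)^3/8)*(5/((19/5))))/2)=6264075/1312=4774.45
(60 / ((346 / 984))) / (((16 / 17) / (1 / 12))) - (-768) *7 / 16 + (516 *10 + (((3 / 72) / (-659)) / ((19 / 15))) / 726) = 69334705993139 / 12580900464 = 5511.11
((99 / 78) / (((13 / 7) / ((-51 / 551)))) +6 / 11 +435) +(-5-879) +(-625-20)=-2240200255 / 2048618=-1093.52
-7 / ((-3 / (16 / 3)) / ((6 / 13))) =5.74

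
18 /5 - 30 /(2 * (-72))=457 /120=3.81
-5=-5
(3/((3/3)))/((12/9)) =9/4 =2.25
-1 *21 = -21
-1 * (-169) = 169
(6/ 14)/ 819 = 1/ 1911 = 0.00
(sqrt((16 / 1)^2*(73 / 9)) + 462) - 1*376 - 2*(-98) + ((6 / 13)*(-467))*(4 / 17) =16*sqrt(73) / 3 + 51114 / 221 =276.85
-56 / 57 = -0.98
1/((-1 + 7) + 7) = 1/13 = 0.08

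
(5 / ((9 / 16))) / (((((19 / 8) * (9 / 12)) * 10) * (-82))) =-128 / 21033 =-0.01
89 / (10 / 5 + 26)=89 / 28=3.18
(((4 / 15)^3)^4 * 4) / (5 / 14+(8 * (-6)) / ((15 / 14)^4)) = -939524096 / 65513704510546875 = -0.00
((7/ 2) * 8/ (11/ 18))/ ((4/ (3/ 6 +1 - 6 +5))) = 63/ 11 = 5.73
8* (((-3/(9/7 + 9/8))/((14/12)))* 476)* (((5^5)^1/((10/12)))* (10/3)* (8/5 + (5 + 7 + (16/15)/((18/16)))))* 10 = -7386579753.09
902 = 902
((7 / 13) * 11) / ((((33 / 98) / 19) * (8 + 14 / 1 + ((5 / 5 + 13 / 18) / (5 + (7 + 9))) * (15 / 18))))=9853704 / 650663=15.14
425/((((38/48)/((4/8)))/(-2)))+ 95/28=-283795/532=-533.45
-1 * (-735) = 735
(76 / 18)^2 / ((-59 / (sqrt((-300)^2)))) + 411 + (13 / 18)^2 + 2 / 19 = 116581325 / 363204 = 320.98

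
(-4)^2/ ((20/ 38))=152/ 5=30.40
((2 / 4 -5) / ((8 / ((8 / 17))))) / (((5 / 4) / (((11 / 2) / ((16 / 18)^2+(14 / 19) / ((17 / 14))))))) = -152361 / 182740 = -0.83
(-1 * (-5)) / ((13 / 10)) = 50 / 13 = 3.85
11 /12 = 0.92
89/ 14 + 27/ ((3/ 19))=177.36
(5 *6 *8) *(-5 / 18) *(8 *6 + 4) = -10400 / 3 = -3466.67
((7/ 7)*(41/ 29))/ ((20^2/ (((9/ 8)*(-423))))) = -156087/ 92800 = -1.68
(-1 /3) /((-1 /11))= 3.67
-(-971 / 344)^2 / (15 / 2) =-942841 / 887520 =-1.06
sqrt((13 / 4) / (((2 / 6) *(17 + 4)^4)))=sqrt(39) / 882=0.01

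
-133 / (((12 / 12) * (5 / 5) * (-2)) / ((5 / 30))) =133 / 12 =11.08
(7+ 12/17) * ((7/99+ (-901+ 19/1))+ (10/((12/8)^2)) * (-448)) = -37260461/1683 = -22139.31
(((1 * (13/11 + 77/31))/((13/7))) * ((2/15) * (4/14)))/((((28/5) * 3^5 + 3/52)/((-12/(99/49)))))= -3920000/11944710657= -0.00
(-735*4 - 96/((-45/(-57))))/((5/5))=-15308/5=-3061.60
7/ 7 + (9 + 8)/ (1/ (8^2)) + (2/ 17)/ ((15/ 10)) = 55543/ 51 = 1089.08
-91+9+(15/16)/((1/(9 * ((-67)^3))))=-40604317/16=-2537769.81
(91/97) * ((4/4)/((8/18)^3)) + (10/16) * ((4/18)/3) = 1798913/167616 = 10.73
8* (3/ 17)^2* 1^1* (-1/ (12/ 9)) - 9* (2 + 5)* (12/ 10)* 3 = -327996/ 1445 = -226.99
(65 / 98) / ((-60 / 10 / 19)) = -1235 / 588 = -2.10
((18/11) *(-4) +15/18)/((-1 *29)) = 13/66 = 0.20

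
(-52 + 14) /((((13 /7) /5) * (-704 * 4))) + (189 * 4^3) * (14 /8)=387459737 /18304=21168.04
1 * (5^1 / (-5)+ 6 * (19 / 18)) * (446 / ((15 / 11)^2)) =1279.19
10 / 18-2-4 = -49 / 9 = -5.44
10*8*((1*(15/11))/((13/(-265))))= -318000/143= -2223.78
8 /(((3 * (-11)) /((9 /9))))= -8 /33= -0.24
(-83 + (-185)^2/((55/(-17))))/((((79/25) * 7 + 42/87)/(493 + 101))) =-655919100/2341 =-280187.57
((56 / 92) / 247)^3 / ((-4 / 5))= -0.00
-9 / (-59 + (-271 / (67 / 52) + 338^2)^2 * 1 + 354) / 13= -40401 / 758855669907283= -0.00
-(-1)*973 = 973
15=15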